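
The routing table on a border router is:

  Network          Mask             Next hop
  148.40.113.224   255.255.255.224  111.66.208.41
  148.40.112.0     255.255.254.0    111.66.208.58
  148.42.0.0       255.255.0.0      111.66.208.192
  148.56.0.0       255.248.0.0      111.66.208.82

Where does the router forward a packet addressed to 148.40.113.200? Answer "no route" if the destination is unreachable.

111.66.208.58

Routes whose prefix contains 148.40.113.200:
  148.40.112.0/23 (148.40.112.0 - 148.40.113.255) -> 111.66.208.58
More-specific entries that do NOT match:
  148.40.113.224/27 (148.40.113.224 - 148.40.113.255) does not contain 148.40.113.200
Longest matching prefix is /23 -> next hop 111.66.208.58.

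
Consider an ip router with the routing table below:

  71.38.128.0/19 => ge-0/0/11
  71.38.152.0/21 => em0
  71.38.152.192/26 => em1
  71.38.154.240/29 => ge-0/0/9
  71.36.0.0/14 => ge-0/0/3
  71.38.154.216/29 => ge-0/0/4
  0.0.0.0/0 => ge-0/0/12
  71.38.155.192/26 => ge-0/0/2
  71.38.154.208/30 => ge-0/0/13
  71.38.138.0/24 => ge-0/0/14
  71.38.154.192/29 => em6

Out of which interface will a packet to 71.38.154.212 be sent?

em0

Routes whose prefix contains 71.38.154.212:
  0.0.0.0/0 (default, matches everything) -> ge-0/0/12
  71.36.0.0/14 (71.36.0.0 - 71.39.255.255) -> ge-0/0/3
  71.38.128.0/19 (71.38.128.0 - 71.38.159.255) -> ge-0/0/11
  71.38.152.0/21 (71.38.152.0 - 71.38.159.255) -> em0
More-specific entries that do NOT match:
  71.38.154.208/30 (71.38.154.208 - 71.38.154.211) does not contain 71.38.154.212
  71.38.154.240/29 (71.38.154.240 - 71.38.154.247) does not contain 71.38.154.212
  71.38.154.216/29 (71.38.154.216 - 71.38.154.223) does not contain 71.38.154.212
  71.38.154.192/29 (71.38.154.192 - 71.38.154.199) does not contain 71.38.154.212
  71.38.152.192/26 (71.38.152.192 - 71.38.152.255) does not contain 71.38.154.212
  71.38.155.192/26 (71.38.155.192 - 71.38.155.255) does not contain 71.38.154.212
  71.38.138.0/24 (71.38.138.0 - 71.38.138.255) does not contain 71.38.154.212
Longest matching prefix is /21 -> interface em0.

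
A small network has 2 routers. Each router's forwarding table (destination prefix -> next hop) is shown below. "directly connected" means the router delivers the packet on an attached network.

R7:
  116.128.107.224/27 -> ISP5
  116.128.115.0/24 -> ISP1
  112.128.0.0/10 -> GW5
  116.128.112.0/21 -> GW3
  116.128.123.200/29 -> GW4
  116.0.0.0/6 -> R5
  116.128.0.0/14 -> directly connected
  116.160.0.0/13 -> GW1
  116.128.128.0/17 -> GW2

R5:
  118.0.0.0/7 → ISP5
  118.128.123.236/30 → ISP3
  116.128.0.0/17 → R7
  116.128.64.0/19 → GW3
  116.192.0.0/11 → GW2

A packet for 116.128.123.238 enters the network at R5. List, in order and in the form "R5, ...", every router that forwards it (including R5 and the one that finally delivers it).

R5, R7

At R5: longest match for 116.128.123.238 is 116.128.0.0/17 -> R7
At R7: longest match for 116.128.123.238 is 116.128.0.0/14 -> directly connected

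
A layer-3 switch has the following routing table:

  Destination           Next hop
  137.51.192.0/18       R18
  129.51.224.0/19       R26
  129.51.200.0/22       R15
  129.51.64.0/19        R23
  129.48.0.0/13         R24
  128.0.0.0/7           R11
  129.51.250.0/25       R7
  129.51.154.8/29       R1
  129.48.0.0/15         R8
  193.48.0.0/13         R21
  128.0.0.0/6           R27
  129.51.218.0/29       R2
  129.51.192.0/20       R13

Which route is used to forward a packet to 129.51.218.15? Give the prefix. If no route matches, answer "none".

129.48.0.0/13

Entries matching 129.51.218.15:
  128.0.0.0/6 (128.0.0.0 - 131.255.255.255)
  128.0.0.0/7 (128.0.0.0 - 129.255.255.255)
  129.48.0.0/13 (129.48.0.0 - 129.55.255.255)
Most specific is 129.48.0.0/13.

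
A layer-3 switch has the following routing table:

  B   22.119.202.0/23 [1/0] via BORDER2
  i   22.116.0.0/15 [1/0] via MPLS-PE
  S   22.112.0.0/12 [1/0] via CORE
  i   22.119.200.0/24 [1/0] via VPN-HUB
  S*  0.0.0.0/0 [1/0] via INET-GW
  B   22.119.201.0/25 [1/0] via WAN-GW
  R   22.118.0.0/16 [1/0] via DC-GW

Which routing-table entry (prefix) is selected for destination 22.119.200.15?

Entries matching 22.119.200.15:
  0.0.0.0/0 (default, matches everything)
  22.112.0.0/12 (22.112.0.0 - 22.127.255.255)
  22.119.200.0/24 (22.119.200.0 - 22.119.200.255)
Most specific is 22.119.200.0/24.

22.119.200.0/24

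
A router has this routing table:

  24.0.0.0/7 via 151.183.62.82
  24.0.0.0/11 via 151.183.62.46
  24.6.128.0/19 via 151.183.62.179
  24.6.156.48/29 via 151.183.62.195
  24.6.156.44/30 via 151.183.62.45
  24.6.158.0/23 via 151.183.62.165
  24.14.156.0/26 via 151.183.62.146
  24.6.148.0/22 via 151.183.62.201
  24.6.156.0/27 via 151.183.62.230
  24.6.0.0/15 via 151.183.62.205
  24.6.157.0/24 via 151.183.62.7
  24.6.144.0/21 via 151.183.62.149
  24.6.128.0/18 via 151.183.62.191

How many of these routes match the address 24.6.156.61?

5

Prefixes containing 24.6.156.61:
  24.0.0.0/7 (24.0.0.0 - 25.255.255.255)
  24.0.0.0/11 (24.0.0.0 - 24.31.255.255)
  24.6.0.0/15 (24.6.0.0 - 24.7.255.255)
  24.6.128.0/18 (24.6.128.0 - 24.6.191.255)
  24.6.128.0/19 (24.6.128.0 - 24.6.159.255)
Total matching entries: 5.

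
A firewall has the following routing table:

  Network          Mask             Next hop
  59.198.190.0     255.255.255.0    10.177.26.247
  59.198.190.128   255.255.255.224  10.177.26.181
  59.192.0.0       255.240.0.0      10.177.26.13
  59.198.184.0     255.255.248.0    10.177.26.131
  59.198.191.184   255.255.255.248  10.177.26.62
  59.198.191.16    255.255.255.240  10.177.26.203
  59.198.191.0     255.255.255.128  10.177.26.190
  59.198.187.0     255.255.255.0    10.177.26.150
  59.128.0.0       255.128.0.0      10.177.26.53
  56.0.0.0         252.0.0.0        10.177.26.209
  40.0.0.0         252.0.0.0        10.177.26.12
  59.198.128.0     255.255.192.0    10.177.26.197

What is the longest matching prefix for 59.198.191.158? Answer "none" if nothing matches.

59.198.184.0/21

Entries matching 59.198.191.158:
  56.0.0.0/6 (56.0.0.0 - 59.255.255.255)
  59.128.0.0/9 (59.128.0.0 - 59.255.255.255)
  59.192.0.0/12 (59.192.0.0 - 59.207.255.255)
  59.198.128.0/18 (59.198.128.0 - 59.198.191.255)
  59.198.184.0/21 (59.198.184.0 - 59.198.191.255)
Most specific is 59.198.184.0/21.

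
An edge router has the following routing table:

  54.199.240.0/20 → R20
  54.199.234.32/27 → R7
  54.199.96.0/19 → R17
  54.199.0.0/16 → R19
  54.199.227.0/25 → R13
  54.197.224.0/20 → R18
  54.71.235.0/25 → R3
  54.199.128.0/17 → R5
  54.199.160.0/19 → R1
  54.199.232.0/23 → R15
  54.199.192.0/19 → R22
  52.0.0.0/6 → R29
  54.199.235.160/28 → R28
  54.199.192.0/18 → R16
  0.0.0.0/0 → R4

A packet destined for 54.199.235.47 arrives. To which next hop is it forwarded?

Routes whose prefix contains 54.199.235.47:
  0.0.0.0/0 (default, matches everything) -> R4
  52.0.0.0/6 (52.0.0.0 - 55.255.255.255) -> R29
  54.199.0.0/16 (54.199.0.0 - 54.199.255.255) -> R19
  54.199.128.0/17 (54.199.128.0 - 54.199.255.255) -> R5
  54.199.192.0/18 (54.199.192.0 - 54.199.255.255) -> R16
More-specific entries that do NOT match:
  54.199.235.160/28 (54.199.235.160 - 54.199.235.175) does not contain 54.199.235.47
  54.199.234.32/27 (54.199.234.32 - 54.199.234.63) does not contain 54.199.235.47
  54.199.227.0/25 (54.199.227.0 - 54.199.227.127) does not contain 54.199.235.47
  54.71.235.0/25 (54.71.235.0 - 54.71.235.127) does not contain 54.199.235.47
  54.199.232.0/23 (54.199.232.0 - 54.199.233.255) does not contain 54.199.235.47
  54.199.240.0/20 (54.199.240.0 - 54.199.255.255) does not contain 54.199.235.47
  54.197.224.0/20 (54.197.224.0 - 54.197.239.255) does not contain 54.199.235.47
  54.199.96.0/19 (54.199.96.0 - 54.199.127.255) does not contain 54.199.235.47
  54.199.160.0/19 (54.199.160.0 - 54.199.191.255) does not contain 54.199.235.47
  54.199.192.0/19 (54.199.192.0 - 54.199.223.255) does not contain 54.199.235.47
Longest matching prefix is /18 -> next hop R16.

R16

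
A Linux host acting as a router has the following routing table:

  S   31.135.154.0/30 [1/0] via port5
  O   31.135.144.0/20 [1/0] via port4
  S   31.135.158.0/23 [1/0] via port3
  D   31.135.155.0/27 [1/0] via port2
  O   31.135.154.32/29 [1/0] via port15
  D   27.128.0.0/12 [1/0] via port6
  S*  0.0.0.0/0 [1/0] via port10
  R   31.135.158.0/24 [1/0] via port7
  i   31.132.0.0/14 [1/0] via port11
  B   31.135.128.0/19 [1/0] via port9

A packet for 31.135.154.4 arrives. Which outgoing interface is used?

port4

Routes whose prefix contains 31.135.154.4:
  0.0.0.0/0 (default, matches everything) -> port10
  31.132.0.0/14 (31.132.0.0 - 31.135.255.255) -> port11
  31.135.128.0/19 (31.135.128.0 - 31.135.159.255) -> port9
  31.135.144.0/20 (31.135.144.0 - 31.135.159.255) -> port4
More-specific entries that do NOT match:
  31.135.154.0/30 (31.135.154.0 - 31.135.154.3) does not contain 31.135.154.4
  31.135.154.32/29 (31.135.154.32 - 31.135.154.39) does not contain 31.135.154.4
  31.135.155.0/27 (31.135.155.0 - 31.135.155.31) does not contain 31.135.154.4
  31.135.158.0/24 (31.135.158.0 - 31.135.158.255) does not contain 31.135.154.4
  31.135.158.0/23 (31.135.158.0 - 31.135.159.255) does not contain 31.135.154.4
Longest matching prefix is /20 -> interface port4.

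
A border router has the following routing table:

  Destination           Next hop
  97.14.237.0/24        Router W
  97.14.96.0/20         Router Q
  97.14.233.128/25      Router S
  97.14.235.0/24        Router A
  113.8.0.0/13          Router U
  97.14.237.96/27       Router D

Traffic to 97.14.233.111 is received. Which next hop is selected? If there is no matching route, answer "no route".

no route

No entry's prefix contains 97.14.233.111; there is no default route.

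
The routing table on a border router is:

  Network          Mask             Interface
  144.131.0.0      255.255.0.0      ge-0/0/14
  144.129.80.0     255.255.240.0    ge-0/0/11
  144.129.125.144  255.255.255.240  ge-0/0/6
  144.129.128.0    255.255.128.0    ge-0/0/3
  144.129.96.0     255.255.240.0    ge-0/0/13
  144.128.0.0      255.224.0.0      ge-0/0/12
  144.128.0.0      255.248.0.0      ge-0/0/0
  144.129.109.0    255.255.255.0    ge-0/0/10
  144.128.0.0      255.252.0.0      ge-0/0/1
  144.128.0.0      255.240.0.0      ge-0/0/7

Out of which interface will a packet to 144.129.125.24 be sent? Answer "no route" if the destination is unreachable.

ge-0/0/1

Routes whose prefix contains 144.129.125.24:
  144.128.0.0/11 (144.128.0.0 - 144.159.255.255) -> ge-0/0/12
  144.128.0.0/12 (144.128.0.0 - 144.143.255.255) -> ge-0/0/7
  144.128.0.0/13 (144.128.0.0 - 144.135.255.255) -> ge-0/0/0
  144.128.0.0/14 (144.128.0.0 - 144.131.255.255) -> ge-0/0/1
More-specific entries that do NOT match:
  144.129.125.144/28 (144.129.125.144 - 144.129.125.159) does not contain 144.129.125.24
  144.129.109.0/24 (144.129.109.0 - 144.129.109.255) does not contain 144.129.125.24
  144.129.80.0/20 (144.129.80.0 - 144.129.95.255) does not contain 144.129.125.24
  144.129.96.0/20 (144.129.96.0 - 144.129.111.255) does not contain 144.129.125.24
  144.129.128.0/17 (144.129.128.0 - 144.129.255.255) does not contain 144.129.125.24
  144.131.0.0/16 (144.131.0.0 - 144.131.255.255) does not contain 144.129.125.24
Longest matching prefix is /14 -> interface ge-0/0/1.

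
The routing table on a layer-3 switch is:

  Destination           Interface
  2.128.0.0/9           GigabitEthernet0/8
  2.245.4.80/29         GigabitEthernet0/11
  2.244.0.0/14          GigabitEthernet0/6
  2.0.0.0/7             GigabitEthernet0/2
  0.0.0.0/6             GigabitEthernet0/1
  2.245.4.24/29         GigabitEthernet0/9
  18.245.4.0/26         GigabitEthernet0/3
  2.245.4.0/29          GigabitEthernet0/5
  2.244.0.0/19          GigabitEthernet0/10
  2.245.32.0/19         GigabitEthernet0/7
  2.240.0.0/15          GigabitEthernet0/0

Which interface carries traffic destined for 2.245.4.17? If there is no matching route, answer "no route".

Routes whose prefix contains 2.245.4.17:
  0.0.0.0/6 (0.0.0.0 - 3.255.255.255) -> GigabitEthernet0/1
  2.0.0.0/7 (2.0.0.0 - 3.255.255.255) -> GigabitEthernet0/2
  2.128.0.0/9 (2.128.0.0 - 2.255.255.255) -> GigabitEthernet0/8
  2.244.0.0/14 (2.244.0.0 - 2.247.255.255) -> GigabitEthernet0/6
More-specific entries that do NOT match:
  2.245.4.80/29 (2.245.4.80 - 2.245.4.87) does not contain 2.245.4.17
  2.245.4.24/29 (2.245.4.24 - 2.245.4.31) does not contain 2.245.4.17
  2.245.4.0/29 (2.245.4.0 - 2.245.4.7) does not contain 2.245.4.17
  18.245.4.0/26 (18.245.4.0 - 18.245.4.63) does not contain 2.245.4.17
  2.244.0.0/19 (2.244.0.0 - 2.244.31.255) does not contain 2.245.4.17
  2.245.32.0/19 (2.245.32.0 - 2.245.63.255) does not contain 2.245.4.17
  2.240.0.0/15 (2.240.0.0 - 2.241.255.255) does not contain 2.245.4.17
Longest matching prefix is /14 -> interface GigabitEthernet0/6.

GigabitEthernet0/6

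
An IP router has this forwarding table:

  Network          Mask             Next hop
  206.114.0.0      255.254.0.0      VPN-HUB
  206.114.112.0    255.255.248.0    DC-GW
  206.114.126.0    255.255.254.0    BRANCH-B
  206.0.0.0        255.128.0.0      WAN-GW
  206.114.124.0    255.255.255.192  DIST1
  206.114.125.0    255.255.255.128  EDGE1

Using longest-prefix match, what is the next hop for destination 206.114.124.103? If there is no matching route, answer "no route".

VPN-HUB

Routes whose prefix contains 206.114.124.103:
  206.0.0.0/9 (206.0.0.0 - 206.127.255.255) -> WAN-GW
  206.114.0.0/15 (206.114.0.0 - 206.115.255.255) -> VPN-HUB
More-specific entries that do NOT match:
  206.114.124.0/26 (206.114.124.0 - 206.114.124.63) does not contain 206.114.124.103
  206.114.125.0/25 (206.114.125.0 - 206.114.125.127) does not contain 206.114.124.103
  206.114.126.0/23 (206.114.126.0 - 206.114.127.255) does not contain 206.114.124.103
  206.114.112.0/21 (206.114.112.0 - 206.114.119.255) does not contain 206.114.124.103
Longest matching prefix is /15 -> next hop VPN-HUB.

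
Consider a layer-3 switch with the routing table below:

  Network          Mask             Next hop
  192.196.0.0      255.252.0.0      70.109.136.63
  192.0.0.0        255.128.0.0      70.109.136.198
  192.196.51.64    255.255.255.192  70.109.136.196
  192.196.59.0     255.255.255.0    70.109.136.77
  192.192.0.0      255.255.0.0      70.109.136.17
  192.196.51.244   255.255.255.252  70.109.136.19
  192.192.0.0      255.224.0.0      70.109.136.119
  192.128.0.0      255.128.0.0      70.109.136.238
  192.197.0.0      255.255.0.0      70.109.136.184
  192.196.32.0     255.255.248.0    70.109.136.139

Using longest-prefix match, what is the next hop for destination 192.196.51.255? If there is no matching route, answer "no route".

Routes whose prefix contains 192.196.51.255:
  192.128.0.0/9 (192.128.0.0 - 192.255.255.255) -> 70.109.136.238
  192.192.0.0/11 (192.192.0.0 - 192.223.255.255) -> 70.109.136.119
  192.196.0.0/14 (192.196.0.0 - 192.199.255.255) -> 70.109.136.63
More-specific entries that do NOT match:
  192.196.51.244/30 (192.196.51.244 - 192.196.51.247) does not contain 192.196.51.255
  192.196.51.64/26 (192.196.51.64 - 192.196.51.127) does not contain 192.196.51.255
  192.196.59.0/24 (192.196.59.0 - 192.196.59.255) does not contain 192.196.51.255
  192.196.32.0/21 (192.196.32.0 - 192.196.39.255) does not contain 192.196.51.255
  192.192.0.0/16 (192.192.0.0 - 192.192.255.255) does not contain 192.196.51.255
  192.197.0.0/16 (192.197.0.0 - 192.197.255.255) does not contain 192.196.51.255
Longest matching prefix is /14 -> next hop 70.109.136.63.

70.109.136.63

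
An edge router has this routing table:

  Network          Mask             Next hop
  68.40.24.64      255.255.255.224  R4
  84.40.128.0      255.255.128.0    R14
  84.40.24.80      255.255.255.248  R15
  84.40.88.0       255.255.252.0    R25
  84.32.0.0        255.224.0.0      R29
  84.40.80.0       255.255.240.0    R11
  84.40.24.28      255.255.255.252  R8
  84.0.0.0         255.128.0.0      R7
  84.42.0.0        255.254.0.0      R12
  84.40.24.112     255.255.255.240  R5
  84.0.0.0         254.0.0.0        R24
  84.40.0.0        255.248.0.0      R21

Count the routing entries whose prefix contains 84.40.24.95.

4

Prefixes containing 84.40.24.95:
  84.0.0.0/7 (84.0.0.0 - 85.255.255.255)
  84.0.0.0/9 (84.0.0.0 - 84.127.255.255)
  84.32.0.0/11 (84.32.0.0 - 84.63.255.255)
  84.40.0.0/13 (84.40.0.0 - 84.47.255.255)
Total matching entries: 4.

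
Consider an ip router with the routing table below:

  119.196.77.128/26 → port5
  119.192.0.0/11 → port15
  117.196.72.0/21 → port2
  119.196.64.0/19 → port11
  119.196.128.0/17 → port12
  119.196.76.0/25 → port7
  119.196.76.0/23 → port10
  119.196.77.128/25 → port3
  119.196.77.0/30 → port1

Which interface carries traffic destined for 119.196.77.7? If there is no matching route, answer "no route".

Routes whose prefix contains 119.196.77.7:
  119.192.0.0/11 (119.192.0.0 - 119.223.255.255) -> port15
  119.196.64.0/19 (119.196.64.0 - 119.196.95.255) -> port11
  119.196.76.0/23 (119.196.76.0 - 119.196.77.255) -> port10
More-specific entries that do NOT match:
  119.196.77.0/30 (119.196.77.0 - 119.196.77.3) does not contain 119.196.77.7
  119.196.77.128/26 (119.196.77.128 - 119.196.77.191) does not contain 119.196.77.7
  119.196.76.0/25 (119.196.76.0 - 119.196.76.127) does not contain 119.196.77.7
  119.196.77.128/25 (119.196.77.128 - 119.196.77.255) does not contain 119.196.77.7
Longest matching prefix is /23 -> interface port10.

port10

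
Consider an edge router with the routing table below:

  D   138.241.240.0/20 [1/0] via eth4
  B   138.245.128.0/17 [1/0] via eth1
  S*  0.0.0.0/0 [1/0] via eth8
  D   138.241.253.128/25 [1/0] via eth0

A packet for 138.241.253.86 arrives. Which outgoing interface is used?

Routes whose prefix contains 138.241.253.86:
  0.0.0.0/0 (default, matches everything) -> eth8
  138.241.240.0/20 (138.241.240.0 - 138.241.255.255) -> eth4
More-specific entries that do NOT match:
  138.241.253.128/25 (138.241.253.128 - 138.241.253.255) does not contain 138.241.253.86
Longest matching prefix is /20 -> interface eth4.

eth4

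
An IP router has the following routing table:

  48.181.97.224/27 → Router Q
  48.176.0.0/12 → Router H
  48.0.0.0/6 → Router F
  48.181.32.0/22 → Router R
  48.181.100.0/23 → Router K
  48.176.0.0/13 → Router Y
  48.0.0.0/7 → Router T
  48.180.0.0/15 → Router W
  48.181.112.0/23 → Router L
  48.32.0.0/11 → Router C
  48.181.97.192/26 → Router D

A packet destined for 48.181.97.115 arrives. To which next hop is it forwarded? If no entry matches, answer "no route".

Routes whose prefix contains 48.181.97.115:
  48.0.0.0/6 (48.0.0.0 - 51.255.255.255) -> Router F
  48.0.0.0/7 (48.0.0.0 - 49.255.255.255) -> Router T
  48.176.0.0/12 (48.176.0.0 - 48.191.255.255) -> Router H
  48.176.0.0/13 (48.176.0.0 - 48.183.255.255) -> Router Y
  48.180.0.0/15 (48.180.0.0 - 48.181.255.255) -> Router W
More-specific entries that do NOT match:
  48.181.97.224/27 (48.181.97.224 - 48.181.97.255) does not contain 48.181.97.115
  48.181.97.192/26 (48.181.97.192 - 48.181.97.255) does not contain 48.181.97.115
  48.181.100.0/23 (48.181.100.0 - 48.181.101.255) does not contain 48.181.97.115
  48.181.112.0/23 (48.181.112.0 - 48.181.113.255) does not contain 48.181.97.115
  48.181.32.0/22 (48.181.32.0 - 48.181.35.255) does not contain 48.181.97.115
Longest matching prefix is /15 -> next hop Router W.

Router W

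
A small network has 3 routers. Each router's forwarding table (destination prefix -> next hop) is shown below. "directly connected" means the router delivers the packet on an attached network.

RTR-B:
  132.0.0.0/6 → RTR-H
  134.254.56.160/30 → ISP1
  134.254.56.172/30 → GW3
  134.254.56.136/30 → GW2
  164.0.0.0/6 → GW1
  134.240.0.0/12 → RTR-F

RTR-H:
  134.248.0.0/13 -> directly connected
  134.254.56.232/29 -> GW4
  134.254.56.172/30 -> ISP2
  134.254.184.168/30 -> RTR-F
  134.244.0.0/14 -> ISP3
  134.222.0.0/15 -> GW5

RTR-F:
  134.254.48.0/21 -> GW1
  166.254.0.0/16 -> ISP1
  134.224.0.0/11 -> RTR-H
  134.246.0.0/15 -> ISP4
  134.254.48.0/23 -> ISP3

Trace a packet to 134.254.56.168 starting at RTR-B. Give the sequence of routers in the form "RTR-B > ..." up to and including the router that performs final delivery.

At RTR-B: longest match for 134.254.56.168 is 134.240.0.0/12 -> RTR-F
At RTR-F: longest match for 134.254.56.168 is 134.224.0.0/11 -> RTR-H
At RTR-H: longest match for 134.254.56.168 is 134.248.0.0/13 -> directly connected

RTR-B > RTR-F > RTR-H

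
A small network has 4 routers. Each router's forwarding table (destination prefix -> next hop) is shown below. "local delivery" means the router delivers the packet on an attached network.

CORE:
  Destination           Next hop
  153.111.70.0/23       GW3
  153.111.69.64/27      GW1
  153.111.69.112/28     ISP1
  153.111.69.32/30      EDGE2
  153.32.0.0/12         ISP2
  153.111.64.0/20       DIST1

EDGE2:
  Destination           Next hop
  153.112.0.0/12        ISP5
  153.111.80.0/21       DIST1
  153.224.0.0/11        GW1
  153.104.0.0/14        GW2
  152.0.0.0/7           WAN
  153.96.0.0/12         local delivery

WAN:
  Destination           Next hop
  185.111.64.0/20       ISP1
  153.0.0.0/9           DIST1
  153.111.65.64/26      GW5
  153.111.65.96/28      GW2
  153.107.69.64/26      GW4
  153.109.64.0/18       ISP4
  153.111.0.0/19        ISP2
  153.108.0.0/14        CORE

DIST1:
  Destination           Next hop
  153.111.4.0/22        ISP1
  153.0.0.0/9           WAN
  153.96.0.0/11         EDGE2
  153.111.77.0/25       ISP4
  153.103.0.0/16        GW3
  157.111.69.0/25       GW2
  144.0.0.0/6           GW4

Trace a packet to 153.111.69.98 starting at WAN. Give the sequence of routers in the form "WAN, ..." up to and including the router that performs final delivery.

At WAN: longest match for 153.111.69.98 is 153.108.0.0/14 -> CORE
At CORE: longest match for 153.111.69.98 is 153.111.64.0/20 -> DIST1
At DIST1: longest match for 153.111.69.98 is 153.96.0.0/11 -> EDGE2
At EDGE2: longest match for 153.111.69.98 is 153.96.0.0/12 -> local delivery

WAN, CORE, DIST1, EDGE2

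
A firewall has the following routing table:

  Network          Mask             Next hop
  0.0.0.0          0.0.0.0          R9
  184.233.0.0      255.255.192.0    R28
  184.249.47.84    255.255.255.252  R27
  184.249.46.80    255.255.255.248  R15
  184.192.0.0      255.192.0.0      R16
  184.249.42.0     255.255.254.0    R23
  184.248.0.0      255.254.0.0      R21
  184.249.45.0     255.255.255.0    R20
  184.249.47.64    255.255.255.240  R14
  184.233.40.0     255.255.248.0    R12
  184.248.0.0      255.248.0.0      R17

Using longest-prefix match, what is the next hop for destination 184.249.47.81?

R21

Routes whose prefix contains 184.249.47.81:
  0.0.0.0/0 (default, matches everything) -> R9
  184.192.0.0/10 (184.192.0.0 - 184.255.255.255) -> R16
  184.248.0.0/13 (184.248.0.0 - 184.255.255.255) -> R17
  184.248.0.0/15 (184.248.0.0 - 184.249.255.255) -> R21
More-specific entries that do NOT match:
  184.249.47.84/30 (184.249.47.84 - 184.249.47.87) does not contain 184.249.47.81
  184.249.46.80/29 (184.249.46.80 - 184.249.46.87) does not contain 184.249.47.81
  184.249.47.64/28 (184.249.47.64 - 184.249.47.79) does not contain 184.249.47.81
  184.249.45.0/24 (184.249.45.0 - 184.249.45.255) does not contain 184.249.47.81
  184.249.42.0/23 (184.249.42.0 - 184.249.43.255) does not contain 184.249.47.81
  184.233.40.0/21 (184.233.40.0 - 184.233.47.255) does not contain 184.249.47.81
  184.233.0.0/18 (184.233.0.0 - 184.233.63.255) does not contain 184.249.47.81
Longest matching prefix is /15 -> next hop R21.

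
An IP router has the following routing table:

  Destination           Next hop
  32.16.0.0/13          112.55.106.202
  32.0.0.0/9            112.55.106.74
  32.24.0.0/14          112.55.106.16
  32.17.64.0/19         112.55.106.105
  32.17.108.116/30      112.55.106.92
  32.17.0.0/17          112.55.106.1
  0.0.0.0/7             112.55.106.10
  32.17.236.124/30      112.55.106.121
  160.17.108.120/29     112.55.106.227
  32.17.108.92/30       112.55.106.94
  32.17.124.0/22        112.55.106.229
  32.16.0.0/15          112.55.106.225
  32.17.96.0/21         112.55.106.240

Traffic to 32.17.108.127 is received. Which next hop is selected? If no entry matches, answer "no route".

112.55.106.1

Routes whose prefix contains 32.17.108.127:
  32.0.0.0/9 (32.0.0.0 - 32.127.255.255) -> 112.55.106.74
  32.16.0.0/13 (32.16.0.0 - 32.23.255.255) -> 112.55.106.202
  32.16.0.0/15 (32.16.0.0 - 32.17.255.255) -> 112.55.106.225
  32.17.0.0/17 (32.17.0.0 - 32.17.127.255) -> 112.55.106.1
More-specific entries that do NOT match:
  32.17.108.116/30 (32.17.108.116 - 32.17.108.119) does not contain 32.17.108.127
  32.17.236.124/30 (32.17.236.124 - 32.17.236.127) does not contain 32.17.108.127
  32.17.108.92/30 (32.17.108.92 - 32.17.108.95) does not contain 32.17.108.127
  160.17.108.120/29 (160.17.108.120 - 160.17.108.127) does not contain 32.17.108.127
  32.17.124.0/22 (32.17.124.0 - 32.17.127.255) does not contain 32.17.108.127
  32.17.96.0/21 (32.17.96.0 - 32.17.103.255) does not contain 32.17.108.127
  32.17.64.0/19 (32.17.64.0 - 32.17.95.255) does not contain 32.17.108.127
Longest matching prefix is /17 -> next hop 112.55.106.1.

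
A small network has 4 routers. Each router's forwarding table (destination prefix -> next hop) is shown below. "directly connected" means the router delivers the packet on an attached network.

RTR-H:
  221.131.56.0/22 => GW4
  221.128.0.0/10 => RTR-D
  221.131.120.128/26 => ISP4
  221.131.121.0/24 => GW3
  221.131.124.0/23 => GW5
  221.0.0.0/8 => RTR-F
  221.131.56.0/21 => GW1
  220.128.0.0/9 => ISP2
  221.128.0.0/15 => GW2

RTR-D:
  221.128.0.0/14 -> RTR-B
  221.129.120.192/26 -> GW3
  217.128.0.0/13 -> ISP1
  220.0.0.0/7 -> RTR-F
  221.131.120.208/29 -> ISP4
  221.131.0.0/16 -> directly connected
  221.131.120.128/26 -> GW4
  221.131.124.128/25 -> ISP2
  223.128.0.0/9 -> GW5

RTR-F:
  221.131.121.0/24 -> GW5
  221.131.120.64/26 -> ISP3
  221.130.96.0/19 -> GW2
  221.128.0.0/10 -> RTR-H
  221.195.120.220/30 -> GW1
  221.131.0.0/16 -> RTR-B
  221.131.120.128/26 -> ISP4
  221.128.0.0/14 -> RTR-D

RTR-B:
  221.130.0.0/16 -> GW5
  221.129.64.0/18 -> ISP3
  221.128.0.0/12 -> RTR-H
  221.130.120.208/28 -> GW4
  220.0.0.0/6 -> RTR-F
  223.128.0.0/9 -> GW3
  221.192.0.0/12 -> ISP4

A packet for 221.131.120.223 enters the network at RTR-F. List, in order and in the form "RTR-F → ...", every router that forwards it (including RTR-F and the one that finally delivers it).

RTR-F → RTR-B → RTR-H → RTR-D

At RTR-F: longest match for 221.131.120.223 is 221.131.0.0/16 -> RTR-B
At RTR-B: longest match for 221.131.120.223 is 221.128.0.0/12 -> RTR-H
At RTR-H: longest match for 221.131.120.223 is 221.128.0.0/10 -> RTR-D
At RTR-D: longest match for 221.131.120.223 is 221.131.0.0/16 -> directly connected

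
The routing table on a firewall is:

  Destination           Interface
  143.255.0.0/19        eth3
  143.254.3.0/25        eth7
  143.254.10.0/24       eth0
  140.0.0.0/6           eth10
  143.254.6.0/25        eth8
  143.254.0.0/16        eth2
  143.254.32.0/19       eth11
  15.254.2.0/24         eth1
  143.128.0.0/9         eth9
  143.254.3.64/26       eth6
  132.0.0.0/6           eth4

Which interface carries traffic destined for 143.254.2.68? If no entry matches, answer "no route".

Routes whose prefix contains 143.254.2.68:
  140.0.0.0/6 (140.0.0.0 - 143.255.255.255) -> eth10
  143.128.0.0/9 (143.128.0.0 - 143.255.255.255) -> eth9
  143.254.0.0/16 (143.254.0.0 - 143.254.255.255) -> eth2
More-specific entries that do NOT match:
  143.254.3.64/26 (143.254.3.64 - 143.254.3.127) does not contain 143.254.2.68
  143.254.3.0/25 (143.254.3.0 - 143.254.3.127) does not contain 143.254.2.68
  143.254.6.0/25 (143.254.6.0 - 143.254.6.127) does not contain 143.254.2.68
  143.254.10.0/24 (143.254.10.0 - 143.254.10.255) does not contain 143.254.2.68
  15.254.2.0/24 (15.254.2.0 - 15.254.2.255) does not contain 143.254.2.68
  143.255.0.0/19 (143.255.0.0 - 143.255.31.255) does not contain 143.254.2.68
  143.254.32.0/19 (143.254.32.0 - 143.254.63.255) does not contain 143.254.2.68
Longest matching prefix is /16 -> interface eth2.

eth2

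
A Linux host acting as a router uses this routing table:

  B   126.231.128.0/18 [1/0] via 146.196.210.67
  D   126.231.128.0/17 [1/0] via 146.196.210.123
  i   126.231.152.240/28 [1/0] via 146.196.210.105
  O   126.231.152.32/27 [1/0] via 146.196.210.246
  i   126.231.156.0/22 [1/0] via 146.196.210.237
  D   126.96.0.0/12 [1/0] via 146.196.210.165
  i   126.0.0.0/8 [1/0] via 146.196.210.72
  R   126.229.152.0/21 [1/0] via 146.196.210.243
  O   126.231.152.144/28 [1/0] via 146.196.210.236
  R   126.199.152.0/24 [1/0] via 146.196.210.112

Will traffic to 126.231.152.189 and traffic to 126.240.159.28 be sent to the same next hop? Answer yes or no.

no

126.231.152.189: longest match 126.231.128.0/18 -> 146.196.210.67
126.240.159.28: longest match 126.0.0.0/8 -> 146.196.210.72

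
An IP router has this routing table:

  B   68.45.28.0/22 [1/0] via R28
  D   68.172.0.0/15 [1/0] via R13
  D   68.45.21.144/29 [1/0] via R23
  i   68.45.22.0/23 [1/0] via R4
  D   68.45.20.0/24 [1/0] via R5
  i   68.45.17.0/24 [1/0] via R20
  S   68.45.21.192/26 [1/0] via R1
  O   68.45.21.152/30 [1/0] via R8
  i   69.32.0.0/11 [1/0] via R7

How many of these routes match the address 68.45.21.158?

0

No listed prefix contains 68.45.21.158.
Total matching entries: 0.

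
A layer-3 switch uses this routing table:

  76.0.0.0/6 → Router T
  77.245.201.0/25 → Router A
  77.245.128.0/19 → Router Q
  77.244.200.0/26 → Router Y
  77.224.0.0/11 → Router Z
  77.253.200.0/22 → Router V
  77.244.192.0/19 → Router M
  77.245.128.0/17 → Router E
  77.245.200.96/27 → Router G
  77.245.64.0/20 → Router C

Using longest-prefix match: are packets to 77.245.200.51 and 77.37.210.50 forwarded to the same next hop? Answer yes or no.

77.245.200.51: longest match 77.245.128.0/17 -> Router E
77.37.210.50: longest match 76.0.0.0/6 -> Router T

no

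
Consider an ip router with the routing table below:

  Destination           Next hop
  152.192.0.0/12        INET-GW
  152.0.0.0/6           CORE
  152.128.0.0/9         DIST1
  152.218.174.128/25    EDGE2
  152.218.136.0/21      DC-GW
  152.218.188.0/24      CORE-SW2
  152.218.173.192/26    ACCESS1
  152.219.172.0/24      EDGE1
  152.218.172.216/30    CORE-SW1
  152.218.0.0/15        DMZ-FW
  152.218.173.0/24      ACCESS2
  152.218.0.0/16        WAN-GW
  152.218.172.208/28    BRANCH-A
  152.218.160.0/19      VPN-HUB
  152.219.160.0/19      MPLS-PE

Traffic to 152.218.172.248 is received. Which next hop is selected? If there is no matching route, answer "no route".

Routes whose prefix contains 152.218.172.248:
  152.0.0.0/6 (152.0.0.0 - 155.255.255.255) -> CORE
  152.128.0.0/9 (152.128.0.0 - 152.255.255.255) -> DIST1
  152.218.0.0/15 (152.218.0.0 - 152.219.255.255) -> DMZ-FW
  152.218.0.0/16 (152.218.0.0 - 152.218.255.255) -> WAN-GW
  152.218.160.0/19 (152.218.160.0 - 152.218.191.255) -> VPN-HUB
More-specific entries that do NOT match:
  152.218.172.216/30 (152.218.172.216 - 152.218.172.219) does not contain 152.218.172.248
  152.218.172.208/28 (152.218.172.208 - 152.218.172.223) does not contain 152.218.172.248
  152.218.173.192/26 (152.218.173.192 - 152.218.173.255) does not contain 152.218.172.248
  152.218.174.128/25 (152.218.174.128 - 152.218.174.255) does not contain 152.218.172.248
  152.218.188.0/24 (152.218.188.0 - 152.218.188.255) does not contain 152.218.172.248
  152.219.172.0/24 (152.219.172.0 - 152.219.172.255) does not contain 152.218.172.248
  152.218.173.0/24 (152.218.173.0 - 152.218.173.255) does not contain 152.218.172.248
  152.218.136.0/21 (152.218.136.0 - 152.218.143.255) does not contain 152.218.172.248
Longest matching prefix is /19 -> next hop VPN-HUB.

VPN-HUB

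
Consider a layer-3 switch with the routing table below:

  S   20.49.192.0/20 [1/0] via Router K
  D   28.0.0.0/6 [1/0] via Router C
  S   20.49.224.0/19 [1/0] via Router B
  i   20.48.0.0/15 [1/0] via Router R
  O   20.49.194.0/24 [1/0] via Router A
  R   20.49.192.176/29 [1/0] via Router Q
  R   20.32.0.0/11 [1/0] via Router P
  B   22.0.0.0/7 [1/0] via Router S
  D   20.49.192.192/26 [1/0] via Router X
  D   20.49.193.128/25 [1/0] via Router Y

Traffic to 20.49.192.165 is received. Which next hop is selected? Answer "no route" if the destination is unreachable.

Routes whose prefix contains 20.49.192.165:
  20.32.0.0/11 (20.32.0.0 - 20.63.255.255) -> Router P
  20.48.0.0/15 (20.48.0.0 - 20.49.255.255) -> Router R
  20.49.192.0/20 (20.49.192.0 - 20.49.207.255) -> Router K
More-specific entries that do NOT match:
  20.49.192.176/29 (20.49.192.176 - 20.49.192.183) does not contain 20.49.192.165
  20.49.192.192/26 (20.49.192.192 - 20.49.192.255) does not contain 20.49.192.165
  20.49.193.128/25 (20.49.193.128 - 20.49.193.255) does not contain 20.49.192.165
  20.49.194.0/24 (20.49.194.0 - 20.49.194.255) does not contain 20.49.192.165
Longest matching prefix is /20 -> next hop Router K.

Router K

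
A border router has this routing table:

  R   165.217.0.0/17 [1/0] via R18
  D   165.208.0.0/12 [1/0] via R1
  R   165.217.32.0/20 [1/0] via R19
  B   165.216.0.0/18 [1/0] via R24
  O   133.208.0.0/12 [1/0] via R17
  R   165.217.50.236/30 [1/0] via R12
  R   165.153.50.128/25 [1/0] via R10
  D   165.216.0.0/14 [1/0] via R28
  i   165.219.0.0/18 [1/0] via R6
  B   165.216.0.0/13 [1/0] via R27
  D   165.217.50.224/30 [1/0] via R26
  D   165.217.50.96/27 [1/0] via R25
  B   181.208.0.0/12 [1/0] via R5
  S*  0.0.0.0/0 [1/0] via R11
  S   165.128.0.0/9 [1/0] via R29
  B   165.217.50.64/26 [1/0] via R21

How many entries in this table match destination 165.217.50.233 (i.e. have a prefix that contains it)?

6

Prefixes containing 165.217.50.233:
  0.0.0.0/0 (default, matches everything)
  165.128.0.0/9 (165.128.0.0 - 165.255.255.255)
  165.208.0.0/12 (165.208.0.0 - 165.223.255.255)
  165.216.0.0/13 (165.216.0.0 - 165.223.255.255)
  165.216.0.0/14 (165.216.0.0 - 165.219.255.255)
  165.217.0.0/17 (165.217.0.0 - 165.217.127.255)
Total matching entries: 6.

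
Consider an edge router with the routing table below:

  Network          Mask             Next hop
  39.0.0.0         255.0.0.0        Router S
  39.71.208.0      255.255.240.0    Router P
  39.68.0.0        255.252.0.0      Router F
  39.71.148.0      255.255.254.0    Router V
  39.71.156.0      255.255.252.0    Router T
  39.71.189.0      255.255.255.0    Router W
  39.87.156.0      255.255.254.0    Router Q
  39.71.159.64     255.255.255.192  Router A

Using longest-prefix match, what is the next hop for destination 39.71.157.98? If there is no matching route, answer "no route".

Router T

Routes whose prefix contains 39.71.157.98:
  39.0.0.0/8 (39.0.0.0 - 39.255.255.255) -> Router S
  39.68.0.0/14 (39.68.0.0 - 39.71.255.255) -> Router F
  39.71.156.0/22 (39.71.156.0 - 39.71.159.255) -> Router T
More-specific entries that do NOT match:
  39.71.159.64/26 (39.71.159.64 - 39.71.159.127) does not contain 39.71.157.98
  39.71.189.0/24 (39.71.189.0 - 39.71.189.255) does not contain 39.71.157.98
  39.71.148.0/23 (39.71.148.0 - 39.71.149.255) does not contain 39.71.157.98
  39.87.156.0/23 (39.87.156.0 - 39.87.157.255) does not contain 39.71.157.98
Longest matching prefix is /22 -> next hop Router T.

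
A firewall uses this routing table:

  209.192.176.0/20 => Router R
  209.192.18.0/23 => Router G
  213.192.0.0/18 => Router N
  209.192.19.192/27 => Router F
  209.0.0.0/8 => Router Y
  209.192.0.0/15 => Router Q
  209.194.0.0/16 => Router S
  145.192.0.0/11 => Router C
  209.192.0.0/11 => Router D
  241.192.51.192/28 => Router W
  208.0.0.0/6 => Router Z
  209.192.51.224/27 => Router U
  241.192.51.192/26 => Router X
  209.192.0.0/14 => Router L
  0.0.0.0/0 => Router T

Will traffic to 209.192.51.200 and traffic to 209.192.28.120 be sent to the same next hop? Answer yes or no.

yes

209.192.51.200: longest match 209.192.0.0/15 -> Router Q
209.192.28.120: longest match 209.192.0.0/15 -> Router Q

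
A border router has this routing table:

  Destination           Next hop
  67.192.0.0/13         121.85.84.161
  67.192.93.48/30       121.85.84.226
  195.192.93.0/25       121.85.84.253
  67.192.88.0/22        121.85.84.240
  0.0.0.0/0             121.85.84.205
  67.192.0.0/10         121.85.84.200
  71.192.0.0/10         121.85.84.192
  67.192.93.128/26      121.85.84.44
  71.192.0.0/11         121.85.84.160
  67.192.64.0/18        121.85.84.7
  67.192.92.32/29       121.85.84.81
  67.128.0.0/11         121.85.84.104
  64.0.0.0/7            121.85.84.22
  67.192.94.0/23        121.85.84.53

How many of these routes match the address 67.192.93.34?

Prefixes containing 67.192.93.34:
  0.0.0.0/0 (default, matches everything)
  67.192.0.0/10 (67.192.0.0 - 67.255.255.255)
  67.192.0.0/13 (67.192.0.0 - 67.199.255.255)
  67.192.64.0/18 (67.192.64.0 - 67.192.127.255)
Total matching entries: 4.

4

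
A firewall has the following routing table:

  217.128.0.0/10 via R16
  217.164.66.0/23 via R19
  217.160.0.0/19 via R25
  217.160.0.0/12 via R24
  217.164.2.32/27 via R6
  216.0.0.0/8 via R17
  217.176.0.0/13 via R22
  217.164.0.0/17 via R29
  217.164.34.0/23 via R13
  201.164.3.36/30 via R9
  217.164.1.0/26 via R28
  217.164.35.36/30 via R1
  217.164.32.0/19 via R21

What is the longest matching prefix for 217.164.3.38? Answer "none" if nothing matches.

217.164.0.0/17

Entries matching 217.164.3.38:
  217.128.0.0/10 (217.128.0.0 - 217.191.255.255)
  217.160.0.0/12 (217.160.0.0 - 217.175.255.255)
  217.164.0.0/17 (217.164.0.0 - 217.164.127.255)
Most specific is 217.164.0.0/17.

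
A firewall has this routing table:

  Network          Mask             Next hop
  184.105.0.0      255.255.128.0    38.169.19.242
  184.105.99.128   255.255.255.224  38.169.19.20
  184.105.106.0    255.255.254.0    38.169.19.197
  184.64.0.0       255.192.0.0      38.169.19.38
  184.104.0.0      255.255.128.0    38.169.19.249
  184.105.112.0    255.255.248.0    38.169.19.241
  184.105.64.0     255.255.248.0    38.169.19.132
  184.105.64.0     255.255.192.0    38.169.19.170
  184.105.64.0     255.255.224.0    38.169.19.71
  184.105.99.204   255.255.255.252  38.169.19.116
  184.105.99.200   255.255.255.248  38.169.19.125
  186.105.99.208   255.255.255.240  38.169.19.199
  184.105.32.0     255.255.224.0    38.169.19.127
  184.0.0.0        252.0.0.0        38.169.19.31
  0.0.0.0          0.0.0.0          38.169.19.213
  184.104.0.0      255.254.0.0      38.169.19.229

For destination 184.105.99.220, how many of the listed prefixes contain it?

Prefixes containing 184.105.99.220:
  0.0.0.0/0 (default, matches everything)
  184.0.0.0/6 (184.0.0.0 - 187.255.255.255)
  184.64.0.0/10 (184.64.0.0 - 184.127.255.255)
  184.104.0.0/15 (184.104.0.0 - 184.105.255.255)
  184.105.0.0/17 (184.105.0.0 - 184.105.127.255)
  184.105.64.0/18 (184.105.64.0 - 184.105.127.255)
Total matching entries: 6.

6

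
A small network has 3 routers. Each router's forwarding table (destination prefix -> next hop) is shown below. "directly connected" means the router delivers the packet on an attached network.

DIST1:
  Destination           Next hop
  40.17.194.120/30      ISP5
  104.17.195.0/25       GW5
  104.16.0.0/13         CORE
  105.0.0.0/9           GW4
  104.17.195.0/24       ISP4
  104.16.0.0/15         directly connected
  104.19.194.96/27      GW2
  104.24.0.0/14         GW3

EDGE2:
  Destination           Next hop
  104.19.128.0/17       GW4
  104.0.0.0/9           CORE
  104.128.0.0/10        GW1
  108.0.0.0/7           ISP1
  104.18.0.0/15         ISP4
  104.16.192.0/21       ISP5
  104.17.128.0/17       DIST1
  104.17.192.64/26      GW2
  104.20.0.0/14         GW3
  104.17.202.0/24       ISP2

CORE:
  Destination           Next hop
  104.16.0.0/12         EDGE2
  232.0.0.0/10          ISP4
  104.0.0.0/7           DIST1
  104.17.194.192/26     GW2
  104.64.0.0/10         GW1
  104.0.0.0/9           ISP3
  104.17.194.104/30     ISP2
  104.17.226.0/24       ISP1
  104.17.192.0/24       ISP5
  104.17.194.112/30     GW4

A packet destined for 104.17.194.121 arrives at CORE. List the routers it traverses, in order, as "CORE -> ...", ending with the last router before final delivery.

At CORE: longest match for 104.17.194.121 is 104.16.0.0/12 -> EDGE2
At EDGE2: longest match for 104.17.194.121 is 104.17.128.0/17 -> DIST1
At DIST1: longest match for 104.17.194.121 is 104.16.0.0/15 -> directly connected

CORE -> EDGE2 -> DIST1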